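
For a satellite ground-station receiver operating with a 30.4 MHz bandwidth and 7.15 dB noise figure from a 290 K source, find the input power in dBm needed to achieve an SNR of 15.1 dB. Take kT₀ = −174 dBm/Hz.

−76.9 dBm

Sensitivity = −174 + 10 log₁₀(B) + NF + SNR_min
= −174 + 74.83 + 7.15 + 15.1
= −76.92 dBm → −76.9 dBm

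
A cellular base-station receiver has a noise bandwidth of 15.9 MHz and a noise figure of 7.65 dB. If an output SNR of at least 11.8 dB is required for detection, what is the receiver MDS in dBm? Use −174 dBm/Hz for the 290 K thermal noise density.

Sensitivity = −174 + 10 log₁₀(B) + NF + SNR_min
= −174 + 72.01 + 7.65 + 11.8
= −82.54 dBm → −82.5 dBm

−82.5 dBm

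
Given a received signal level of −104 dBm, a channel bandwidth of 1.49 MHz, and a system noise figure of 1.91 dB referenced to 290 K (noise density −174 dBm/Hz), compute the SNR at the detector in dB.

6.4 dB

Noise floor: N = −174 + 10 log₁₀(B) + NF
10 log₁₀(1.49×10⁶) = 61.73 dB
N = −174 + 61.73 + 1.91 = −110.36 dBm
SNR = P_sig − N = −104 − (−110.36) = 6.36 dB → 6.4 dB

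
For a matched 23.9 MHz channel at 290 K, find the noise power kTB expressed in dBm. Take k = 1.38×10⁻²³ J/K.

−100.2 dBm

P_n = kTB = 1.38×10⁻²³ × 290 × 2.39×10⁷ = 9.56×10⁻¹⁴ W
In dBm: 10 log₁₀(9.56×10⁻¹⁴ / 10⁻³) = −100.2 dBm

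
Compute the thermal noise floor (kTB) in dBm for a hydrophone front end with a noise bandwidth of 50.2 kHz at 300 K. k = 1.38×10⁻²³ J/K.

−126.8 dBm

P_n = kTB = 1.38×10⁻²³ × 300 × 5.02×10⁴ = 2.08×10⁻¹⁶ W
In dBm: 10 log₁₀(2.08×10⁻¹⁶ / 10⁻³) = −126.8 dBm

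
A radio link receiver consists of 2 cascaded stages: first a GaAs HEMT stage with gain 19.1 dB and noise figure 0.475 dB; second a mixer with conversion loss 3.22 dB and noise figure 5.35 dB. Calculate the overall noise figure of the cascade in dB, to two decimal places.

Convert to linear (a loss of L dB is a gain of −L dB): F_i = 10^(NF_i/10), G_i = 10^(G_i,dB/10)
  Stage 1: F_1 = 10^(0.475/10) = 1.116, G_1 = 10^(19.1/10) = 81.28
  Stage 2: F_2 = 10^(5.35/10) = 3.428, G_2 = 10^(−3.22/10) = 0.4764
Friis cascade:
  F = 1.116 + (3.428 − 1)/81.28 = 1.145
NF = 10 log₁₀(1.145) = 0.59 dB

0.59 dB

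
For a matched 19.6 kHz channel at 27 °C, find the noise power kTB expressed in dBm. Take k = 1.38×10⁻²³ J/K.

T = 27 °C + 273.15 = 300.15 K
P_n = kTB = 1.38×10⁻²³ × 300.15 × 1.96×10⁴ = 8.12×10⁻¹⁷ W
In dBm: 10 log₁₀(8.12×10⁻¹⁷ / 10⁻³) = −130.9 dBm

−130.9 dBm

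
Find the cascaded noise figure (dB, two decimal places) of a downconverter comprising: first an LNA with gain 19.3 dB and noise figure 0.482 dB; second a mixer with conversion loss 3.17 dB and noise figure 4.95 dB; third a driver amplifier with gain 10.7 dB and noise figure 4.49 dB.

0.74 dB

Convert to linear (a loss of L dB is a gain of −L dB): F_i = 10^(NF_i/10), G_i = 10^(G_i,dB/10)
  Stage 1: F_1 = 10^(0.482/10) = 1.117, G_1 = 10^(19.3/10) = 85.11
  Stage 2: F_2 = 10^(4.95/10) = 3.126, G_2 = 10^(−3.17/10) = 0.4819
  Stage 3: F_3 = 10^(4.49/10) = 2.812, G_3 = 10^(10.7/10) = 11.75
Friis cascade:
  F = 1.117 + (3.126 − 1)/85.11 + (2.812 − 1)/41.02 = 1.187
NF = 10 log₁₀(1.187) = 0.74 dB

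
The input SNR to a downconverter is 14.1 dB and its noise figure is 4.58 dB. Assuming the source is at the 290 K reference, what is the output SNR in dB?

9.52 dB

By definition F = SNR_in/SNR_out, so in dB: SNR_out = SNR_in − NF
SNR_out = 14.1 − 4.58 = 9.52 dB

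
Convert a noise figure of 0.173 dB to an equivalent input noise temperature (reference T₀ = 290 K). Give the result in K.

F = 10^(0.173/10) = 1.04064
T_e = (F − 1)·T₀ = (1.04064 − 1) × 290 = 11.8 K

11.8 K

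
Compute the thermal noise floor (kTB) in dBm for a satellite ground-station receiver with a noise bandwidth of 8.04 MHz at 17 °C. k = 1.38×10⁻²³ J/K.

T = 17 °C + 273.15 = 290.15 K
P_n = kTB = 1.38×10⁻²³ × 290.15 × 8.04×10⁶ = 3.22×10⁻¹⁴ W
In dBm: 10 log₁₀(3.22×10⁻¹⁴ / 10⁻³) = −104.9 dBm

−104.9 dBm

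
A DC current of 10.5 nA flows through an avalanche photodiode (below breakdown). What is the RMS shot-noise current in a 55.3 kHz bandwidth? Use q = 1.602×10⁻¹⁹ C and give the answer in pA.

I_n = √(2qI·B)
2qI·B = 2 × 1.602×10⁻¹⁹ × 1.05×10⁻⁸ × 5.53×10⁴ = 1.86×10⁻²² A²
I_n = √(1.86×10⁻²²) = 1.36×10⁻¹¹ A = 13.6 pA

13.6 pA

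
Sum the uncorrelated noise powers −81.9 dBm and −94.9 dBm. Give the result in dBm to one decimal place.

Convert to linear, add, convert back:
P₁ = 6.46×10⁻¹² W, P₂ = 3.24×10⁻¹³ W
P_tot = 6.78×10⁻¹² W → 10 log₁₀(P_tot / 10⁻³) = −81.7 dBm

−81.7 dBm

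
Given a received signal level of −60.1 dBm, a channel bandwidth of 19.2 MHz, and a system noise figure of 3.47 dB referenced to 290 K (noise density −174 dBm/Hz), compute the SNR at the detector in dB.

37.6 dB

Noise floor: N = −174 + 10 log₁₀(B) + NF
10 log₁₀(1.92×10⁷) = 72.83 dB
N = −174 + 72.83 + 3.47 = −97.70 dBm
SNR = P_sig − N = −60.1 − (−97.70) = 37.60 dB → 37.6 dB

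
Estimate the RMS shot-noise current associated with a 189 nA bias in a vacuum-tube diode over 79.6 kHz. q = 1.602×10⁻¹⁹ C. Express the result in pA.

I_n = √(2qI·B)
2qI·B = 2 × 1.602×10⁻¹⁹ × 1.89×10⁻⁷ × 7.96×10⁴ = 4.82×10⁻²¹ A²
I_n = √(4.82×10⁻²¹) = 6.94×10⁻¹¹ A = 69.4 pA

69.4 pA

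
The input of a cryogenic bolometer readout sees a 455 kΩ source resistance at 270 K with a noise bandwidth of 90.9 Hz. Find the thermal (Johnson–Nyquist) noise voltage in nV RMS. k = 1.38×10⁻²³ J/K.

785 nV

V_n = √(4kTRB)
4kTRB = 4 × 1.38×10⁻²³ × 270 × 4.55×10⁵ × 9.09×10¹ = 6.16×10⁻¹³ V²
V_n = √(6.16×10⁻¹³) = 7.85×10⁻⁷ V = 785 nV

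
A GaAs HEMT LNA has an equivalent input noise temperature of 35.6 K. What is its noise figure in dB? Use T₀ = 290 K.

F = 1 + T_e/T₀ = 1 + 35.6/290 = 1.12276
NF = 10 log₁₀(1.12276) = 0.503 dB

0.503 dB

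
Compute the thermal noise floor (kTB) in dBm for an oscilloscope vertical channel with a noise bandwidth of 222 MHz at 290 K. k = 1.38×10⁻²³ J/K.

P_n = kTB = 1.38×10⁻²³ × 290 × 2.22×10⁸ = 8.88×10⁻¹³ W
In dBm: 10 log₁₀(8.88×10⁻¹³ / 10⁻³) = −90.5 dBm

−90.5 dBm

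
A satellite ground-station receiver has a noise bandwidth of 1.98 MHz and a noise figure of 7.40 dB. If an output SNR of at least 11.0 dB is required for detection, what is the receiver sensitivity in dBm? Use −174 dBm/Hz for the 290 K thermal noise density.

Sensitivity = −174 + 10 log₁₀(B) + NF + SNR_min
= −174 + 62.97 + 7.40 + 11.0
= −92.63 dBm → −92.6 dBm

−92.6 dBm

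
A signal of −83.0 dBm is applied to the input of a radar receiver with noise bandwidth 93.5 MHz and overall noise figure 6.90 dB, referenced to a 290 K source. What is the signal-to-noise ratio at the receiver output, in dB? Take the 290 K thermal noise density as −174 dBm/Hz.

4.4 dB

Noise floor: N = −174 + 10 log₁₀(B) + NF
10 log₁₀(9.35×10⁷) = 79.71 dB
N = −174 + 79.71 + 6.90 = −87.39 dBm
SNR = P_sig − N = −83.0 − (−87.39) = 4.39 dB → 4.4 dB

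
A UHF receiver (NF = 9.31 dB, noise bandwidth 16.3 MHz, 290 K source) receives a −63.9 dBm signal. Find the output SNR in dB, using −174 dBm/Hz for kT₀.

28.7 dB

Noise floor: N = −174 + 10 log₁₀(B) + NF
10 log₁₀(1.63×10⁷) = 72.12 dB
N = −174 + 72.12 + 9.31 = −92.57 dBm
SNR = P_sig − N = −63.9 − (−92.57) = 28.67 dB → 28.7 dB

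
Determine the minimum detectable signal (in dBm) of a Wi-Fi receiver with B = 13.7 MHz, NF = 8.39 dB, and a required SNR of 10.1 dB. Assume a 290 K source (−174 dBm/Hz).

Sensitivity = −174 + 10 log₁₀(B) + NF + SNR_min
= −174 + 71.37 + 8.39 + 10.1
= −84.14 dBm → −84.1 dBm

−84.1 dBm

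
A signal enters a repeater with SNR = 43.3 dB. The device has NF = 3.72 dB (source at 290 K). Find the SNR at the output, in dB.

39.58 dB

By definition F = SNR_in/SNR_out, so in dB: SNR_out = SNR_in − NF
SNR_out = 43.3 − 3.72 = 39.58 dB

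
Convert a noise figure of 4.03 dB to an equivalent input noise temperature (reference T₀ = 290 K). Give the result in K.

F = 10^(4.03/10) = 2.5293
T_e = (F − 1)·T₀ = (2.5293 − 1) × 290 = 443 K

443 K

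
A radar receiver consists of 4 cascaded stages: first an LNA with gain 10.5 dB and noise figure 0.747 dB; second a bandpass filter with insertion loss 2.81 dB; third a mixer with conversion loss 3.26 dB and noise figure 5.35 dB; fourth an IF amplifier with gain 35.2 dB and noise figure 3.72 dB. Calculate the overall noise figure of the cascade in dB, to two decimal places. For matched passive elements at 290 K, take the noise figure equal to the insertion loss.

Convert to linear (a loss of L dB is a gain of −L dB): F_i = 10^(NF_i/10), G_i = 10^(G_i,dB/10)
  Stage 1: F_1 = 10^(0.747/10) = 1.188, G_1 = 10^(10.5/10) = 11.22
  Stage 2: F_2 = 10^(2.81/10) = 1.910, G_2 = 10^(−2.81/10) = 0.5236
  Stage 3: F_3 = 10^(5.35/10) = 3.428, G_3 = 10^(−3.26/10) = 0.4721
  Stage 4: F_4 = 10^(3.72/10) = 2.355, G_4 = 10^(35.2/10) = 3311
Friis cascade:
  F = 1.188 + (1.910 − 1)/11.22 + (3.428 − 1)/5.875 + (2.355 − 1)/2.773 = 2.171
NF = 10 log₁₀(2.171) = 3.37 dB

3.37 dB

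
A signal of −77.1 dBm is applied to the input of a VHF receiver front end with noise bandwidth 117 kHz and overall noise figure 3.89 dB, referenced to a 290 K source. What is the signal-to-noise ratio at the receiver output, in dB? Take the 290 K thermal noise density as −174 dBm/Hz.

Noise floor: N = −174 + 10 log₁₀(B) + NF
10 log₁₀(1.17×10⁵) = 50.68 dB
N = −174 + 50.68 + 3.89 = −119.43 dBm
SNR = P_sig − N = −77.1 − (−119.43) = 42.33 dB → 42.3 dB

42.3 dB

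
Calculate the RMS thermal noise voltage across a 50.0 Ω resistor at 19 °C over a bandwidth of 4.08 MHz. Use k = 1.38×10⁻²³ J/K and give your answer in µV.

1.81 µV

T = 19 °C + 273.15 = 292.15 K
V_n = √(4kTRB)
4kTRB = 4 × 1.38×10⁻²³ × 292.15 × 5.00×10¹ × 4.08×10⁶ = 3.29×10⁻¹² V²
V_n = √(3.29×10⁻¹²) = 1.81×10⁻⁶ V = 1.81 µV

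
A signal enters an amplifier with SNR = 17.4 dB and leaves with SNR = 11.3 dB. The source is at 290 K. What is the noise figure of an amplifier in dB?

6.1 dB

NF (dB) = SNR_in(dB) − SNR_out(dB) when the source is at T₀
NF = 17.4 − 11.3 = 6.1 dB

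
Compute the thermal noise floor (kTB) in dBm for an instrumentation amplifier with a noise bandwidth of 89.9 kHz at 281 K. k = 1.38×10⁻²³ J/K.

−124.6 dBm

P_n = kTB = 1.38×10⁻²³ × 281 × 8.99×10⁴ = 3.49×10⁻¹⁶ W
In dBm: 10 log₁₀(3.49×10⁻¹⁶ / 10⁻³) = −124.6 dBm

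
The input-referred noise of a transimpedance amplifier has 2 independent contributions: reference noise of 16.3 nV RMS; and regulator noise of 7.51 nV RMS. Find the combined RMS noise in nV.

17.9 nV

Uncorrelated sources add in power (mean-square): V_tot = √(ΣV_i²)
V_tot = √[(1.63×10⁻⁸)² + (7.51×10⁻⁹)²] = 1.79×10⁻⁸ V = 17.9 nV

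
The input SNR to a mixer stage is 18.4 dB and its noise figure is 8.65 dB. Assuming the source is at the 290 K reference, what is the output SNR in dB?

9.75 dB

By definition F = SNR_in/SNR_out, so in dB: SNR_out = SNR_in − NF
SNR_out = 18.4 − 8.65 = 9.75 dB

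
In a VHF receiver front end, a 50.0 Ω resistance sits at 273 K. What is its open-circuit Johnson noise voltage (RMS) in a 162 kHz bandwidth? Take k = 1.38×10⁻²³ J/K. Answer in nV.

349 nV

V_n = √(4kTRB)
4kTRB = 4 × 1.38×10⁻²³ × 273 × 5.00×10¹ × 1.62×10⁵ = 1.22×10⁻¹³ V²
V_n = √(1.22×10⁻¹³) = 3.49×10⁻⁷ V = 349 nV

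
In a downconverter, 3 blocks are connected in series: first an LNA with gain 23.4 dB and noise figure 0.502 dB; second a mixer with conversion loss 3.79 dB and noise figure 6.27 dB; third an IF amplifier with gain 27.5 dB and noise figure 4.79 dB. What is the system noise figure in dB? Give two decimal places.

Convert to linear (a loss of L dB is a gain of −L dB): F_i = 10^(NF_i/10), G_i = 10^(G_i,dB/10)
  Stage 1: F_1 = 10^(0.502/10) = 1.123, G_1 = 10^(23.4/10) = 218.8
  Stage 2: F_2 = 10^(6.27/10) = 4.236, G_2 = 10^(−3.79/10) = 0.4178
  Stage 3: F_3 = 10^(4.79/10) = 3.013, G_3 = 10^(27.5/10) = 562.3
Friis cascade:
  F = 1.123 + (4.236 − 1)/218.8 + (3.013 − 1)/91.41 = 1.159
NF = 10 log₁₀(1.159) = 0.64 dB

0.64 dB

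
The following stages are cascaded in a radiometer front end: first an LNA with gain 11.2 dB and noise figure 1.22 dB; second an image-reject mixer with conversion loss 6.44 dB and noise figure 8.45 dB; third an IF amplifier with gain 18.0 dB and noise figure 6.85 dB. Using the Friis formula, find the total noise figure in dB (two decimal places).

Convert to linear (a loss of L dB is a gain of −L dB): F_i = 10^(NF_i/10), G_i = 10^(G_i,dB/10)
  Stage 1: F_1 = 10^(1.22/10) = 1.324, G_1 = 10^(11.2/10) = 13.18
  Stage 2: F_2 = 10^(8.45/10) = 6.998, G_2 = 10^(−6.44/10) = 0.2270
  Stage 3: F_3 = 10^(6.85/10) = 4.842, G_3 = 10^(18.0/10) = 63.10
Friis cascade:
  F = 1.324 + (6.998 − 1)/13.18 + (4.842 − 1)/2.992 = 3.063
NF = 10 log₁₀(3.063) = 4.86 dB

4.86 dB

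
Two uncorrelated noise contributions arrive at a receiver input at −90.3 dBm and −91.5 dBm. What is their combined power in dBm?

Convert to linear, add, convert back:
P₁ = 9.33×10⁻¹³ W, P₂ = 7.08×10⁻¹³ W
P_tot = 1.64×10⁻¹² W → 10 log₁₀(P_tot / 10⁻³) = −87.8 dBm

−87.8 dBm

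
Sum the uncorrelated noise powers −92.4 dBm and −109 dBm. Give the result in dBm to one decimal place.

−92.3 dBm

Convert to linear, add, convert back:
P₁ = 5.75×10⁻¹³ W, P₂ = 1.26×10⁻¹⁴ W
P_tot = 5.88×10⁻¹³ W → 10 log₁₀(P_tot / 10⁻³) = −92.3 dBm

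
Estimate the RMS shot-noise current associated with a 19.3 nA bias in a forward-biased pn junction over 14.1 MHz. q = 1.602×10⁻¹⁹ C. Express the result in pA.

I_n = √(2qI·B)
2qI·B = 2 × 1.602×10⁻¹⁹ × 1.93×10⁻⁸ × 1.41×10⁷ = 8.72×10⁻²⁰ A²
I_n = √(8.72×10⁻²⁰) = 2.95×10⁻¹⁰ A = 295 pA

295 pA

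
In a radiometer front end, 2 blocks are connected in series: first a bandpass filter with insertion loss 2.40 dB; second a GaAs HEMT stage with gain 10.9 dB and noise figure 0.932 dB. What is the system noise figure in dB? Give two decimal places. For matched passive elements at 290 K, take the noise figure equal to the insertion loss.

Convert to linear (a loss of L dB is a gain of −L dB): F_i = 10^(NF_i/10), G_i = 10^(G_i,dB/10)
  Stage 1: F_1 = 10^(2.40/10) = 1.738, G_1 = 10^(−2.40/10) = 0.5754
  Stage 2: F_2 = 10^(0.932/10) = 1.239, G_2 = 10^(10.9/10) = 12.30
Friis cascade:
  F = 1.738 + (1.239 − 1)/0.5754 = 2.154
NF = 10 log₁₀(2.154) = 3.33 dB

3.33 dB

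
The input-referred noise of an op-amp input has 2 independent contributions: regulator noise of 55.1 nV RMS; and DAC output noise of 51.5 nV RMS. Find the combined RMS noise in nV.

75.4 nV

Uncorrelated sources add in power (mean-square): V_tot = √(ΣV_i²)
V_tot = √[(5.51×10⁻⁸)² + (5.15×10⁻⁸)²] = 7.54×10⁻⁸ V = 75.4 nV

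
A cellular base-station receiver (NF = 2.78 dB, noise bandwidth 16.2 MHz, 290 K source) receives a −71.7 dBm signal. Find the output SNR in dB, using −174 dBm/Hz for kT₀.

27.4 dB

Noise floor: N = −174 + 10 log₁₀(B) + NF
10 log₁₀(1.62×10⁷) = 72.1 dB
N = −174 + 72.1 + 2.78 = −99.12 dBm
SNR = P_sig − N = −71.7 − (−99.12) = 27.42 dB → 27.4 dB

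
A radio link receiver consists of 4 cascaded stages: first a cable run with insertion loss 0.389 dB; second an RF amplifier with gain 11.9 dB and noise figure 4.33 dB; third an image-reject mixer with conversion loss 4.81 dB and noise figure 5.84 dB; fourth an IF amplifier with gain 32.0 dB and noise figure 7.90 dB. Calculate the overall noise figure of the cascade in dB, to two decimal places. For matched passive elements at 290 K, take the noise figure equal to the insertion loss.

6.30 dB

Convert to linear (a loss of L dB is a gain of −L dB): F_i = 10^(NF_i/10), G_i = 10^(G_i,dB/10)
  Stage 1: F_1 = 10^(0.389/10) = 1.094, G_1 = 10^(−0.389/10) = 0.9143
  Stage 2: F_2 = 10^(4.33/10) = 2.710, G_2 = 10^(11.9/10) = 15.49
  Stage 3: F_3 = 10^(5.84/10) = 3.837, G_3 = 10^(−4.81/10) = 0.3304
  Stage 4: F_4 = 10^(7.90/10) = 6.166, G_4 = 10^(32.0/10) = 1585
Friis cascade:
  F = 1.094 + (2.710 − 1)/0.9143 + (3.837 − 1)/14.16 + (6.166 − 1)/4.678 = 4.269
NF = 10 log₁₀(4.269) = 6.30 dB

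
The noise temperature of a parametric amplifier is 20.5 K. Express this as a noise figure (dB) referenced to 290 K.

0.297 dB

F = 1 + T_e/T₀ = 1 + 20.5/290 = 1.07069
NF = 10 log₁₀(1.07069) = 0.297 dB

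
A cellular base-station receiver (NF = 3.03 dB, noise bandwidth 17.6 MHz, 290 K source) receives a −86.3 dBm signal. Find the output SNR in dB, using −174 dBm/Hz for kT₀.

Noise floor: N = −174 + 10 log₁₀(B) + NF
10 log₁₀(1.76×10⁷) = 72.46 dB
N = −174 + 72.46 + 3.03 = −98.51 dBm
SNR = P_sig − N = −86.3 − (−98.51) = 12.21 dB → 12.2 dB

12.2 dB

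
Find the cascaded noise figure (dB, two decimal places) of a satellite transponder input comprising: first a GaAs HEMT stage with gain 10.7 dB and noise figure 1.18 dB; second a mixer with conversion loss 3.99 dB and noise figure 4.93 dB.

1.74 dB

Convert to linear (a loss of L dB is a gain of −L dB): F_i = 10^(NF_i/10), G_i = 10^(G_i,dB/10)
  Stage 1: F_1 = 10^(1.18/10) = 1.312, G_1 = 10^(10.7/10) = 11.75
  Stage 2: F_2 = 10^(4.93/10) = 3.112, G_2 = 10^(−3.99/10) = 0.3990
Friis cascade:
  F = 1.312 + (3.112 − 1)/11.75 = 1.492
NF = 10 log₁₀(1.492) = 1.74 dB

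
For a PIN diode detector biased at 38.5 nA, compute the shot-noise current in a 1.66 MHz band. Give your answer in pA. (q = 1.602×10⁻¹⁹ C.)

143 pA

I_n = √(2qI·B)
2qI·B = 2 × 1.602×10⁻¹⁹ × 3.85×10⁻⁸ × 1.66×10⁶ = 2.05×10⁻²⁰ A²
I_n = √(2.05×10⁻²⁰) = 1.43×10⁻¹⁰ A = 143 pA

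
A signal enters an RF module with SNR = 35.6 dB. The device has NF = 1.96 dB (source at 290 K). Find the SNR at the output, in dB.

By definition F = SNR_in/SNR_out, so in dB: SNR_out = SNR_in − NF
SNR_out = 35.6 − 1.96 = 33.64 dB

33.64 dB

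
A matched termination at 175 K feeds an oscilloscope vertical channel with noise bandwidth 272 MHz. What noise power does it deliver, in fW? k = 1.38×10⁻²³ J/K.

P_n = kTB = 1.38×10⁻²³ × 175 × 2.72×10⁸ = 6.57×10⁻¹³ W = 657 fW

657 fW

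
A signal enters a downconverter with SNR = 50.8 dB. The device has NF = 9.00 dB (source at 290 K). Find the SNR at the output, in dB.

41.80 dB

By definition F = SNR_in/SNR_out, so in dB: SNR_out = SNR_in − NF
SNR_out = 50.8 − 9.00 = 41.80 dB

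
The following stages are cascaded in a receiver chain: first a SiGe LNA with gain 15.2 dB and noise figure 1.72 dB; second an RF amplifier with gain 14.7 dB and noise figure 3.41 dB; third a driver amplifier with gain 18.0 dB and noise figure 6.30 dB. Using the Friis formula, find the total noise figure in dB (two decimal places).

1.83 dB

Convert to linear (a loss of L dB is a gain of −L dB): F_i = 10^(NF_i/10), G_i = 10^(G_i,dB/10)
  Stage 1: F_1 = 10^(1.72/10) = 1.486, G_1 = 10^(15.2/10) = 33.11
  Stage 2: F_2 = 10^(3.41/10) = 2.193, G_2 = 10^(14.7/10) = 29.51
  Stage 3: F_3 = 10^(6.30/10) = 4.266, G_3 = 10^(18.0/10) = 63.10
Friis cascade:
  F = 1.486 + (2.193 − 1)/33.11 + (4.266 − 1)/977.2 = 1.525
NF = 10 log₁₀(1.525) = 1.83 dB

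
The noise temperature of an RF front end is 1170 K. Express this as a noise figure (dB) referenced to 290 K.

F = 1 + T_e/T₀ = 1 + 1170/290 = 5.03448
NF = 10 log₁₀(5.03448) = 7.02 dB

7.02 dB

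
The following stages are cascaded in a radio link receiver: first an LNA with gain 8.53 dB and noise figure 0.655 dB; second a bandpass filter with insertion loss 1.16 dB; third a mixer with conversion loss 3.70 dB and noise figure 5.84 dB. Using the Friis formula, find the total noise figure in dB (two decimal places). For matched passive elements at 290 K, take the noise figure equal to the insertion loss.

Convert to linear (a loss of L dB is a gain of −L dB): F_i = 10^(NF_i/10), G_i = 10^(G_i,dB/10)
  Stage 1: F_1 = 10^(0.655/10) = 1.163, G_1 = 10^(8.53/10) = 7.129
  Stage 2: F_2 = 10^(1.16/10) = 1.306, G_2 = 10^(−1.16/10) = 0.7656
  Stage 3: F_3 = 10^(5.84/10) = 3.837, G_3 = 10^(−3.70/10) = 0.4266
Friis cascade:
  F = 1.163 + (1.306 − 1)/7.129 + (3.837 − 1)/5.458 = 1.726
NF = 10 log₁₀(1.726) = 2.37 dB

2.37 dB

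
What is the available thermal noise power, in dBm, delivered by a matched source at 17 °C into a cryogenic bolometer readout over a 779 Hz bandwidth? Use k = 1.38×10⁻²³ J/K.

−145.1 dBm

T = 17 °C + 273.15 = 290.15 K
P_n = kTB = 1.38×10⁻²³ × 290.15 × 7.79×10² = 3.12×10⁻¹⁸ W
In dBm: 10 log₁₀(3.12×10⁻¹⁸ / 10⁻³) = −145.1 dBm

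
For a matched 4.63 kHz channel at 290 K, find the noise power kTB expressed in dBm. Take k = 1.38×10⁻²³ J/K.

−137.3 dBm

P_n = kTB = 1.38×10⁻²³ × 290 × 4.63×10³ = 1.85×10⁻¹⁷ W
In dBm: 10 log₁₀(1.85×10⁻¹⁷ / 10⁻³) = −137.3 dBm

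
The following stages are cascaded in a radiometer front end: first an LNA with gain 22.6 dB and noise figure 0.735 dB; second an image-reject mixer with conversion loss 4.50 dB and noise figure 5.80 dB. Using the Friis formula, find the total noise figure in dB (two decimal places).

Convert to linear (a loss of L dB is a gain of −L dB): F_i = 10^(NF_i/10), G_i = 10^(G_i,dB/10)
  Stage 1: F_1 = 10^(0.735/10) = 1.184, G_1 = 10^(22.6/10) = 182.0
  Stage 2: F_2 = 10^(5.80/10) = 3.802, G_2 = 10^(−4.50/10) = 0.3548
Friis cascade:
  F = 1.184 + (3.802 − 1)/182.0 = 1.200
NF = 10 log₁₀(1.200) = 0.79 dB

0.79 dB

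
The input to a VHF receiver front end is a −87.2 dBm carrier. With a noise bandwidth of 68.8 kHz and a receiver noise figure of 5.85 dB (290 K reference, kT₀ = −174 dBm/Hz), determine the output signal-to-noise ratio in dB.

Noise floor: N = −174 + 10 log₁₀(B) + NF
10 log₁₀(6.88×10⁴) = 48.38 dB
N = −174 + 48.38 + 5.85 = −119.77 dBm
SNR = P_sig − N = −87.2 − (−119.77) = 32.57 dB → 32.6 dB

32.6 dB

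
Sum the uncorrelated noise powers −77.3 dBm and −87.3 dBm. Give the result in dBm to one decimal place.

Convert to linear, add, convert back:
P₁ = 1.86×10⁻¹¹ W, P₂ = 1.86×10⁻¹² W
P_tot = 2.05×10⁻¹¹ W → 10 log₁₀(P_tot / 10⁻³) = −76.9 dBm

−76.9 dBm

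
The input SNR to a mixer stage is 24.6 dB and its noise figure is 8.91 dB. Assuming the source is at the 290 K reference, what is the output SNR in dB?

15.69 dB

By definition F = SNR_in/SNR_out, so in dB: SNR_out = SNR_in − NF
SNR_out = 24.6 − 8.91 = 15.69 dB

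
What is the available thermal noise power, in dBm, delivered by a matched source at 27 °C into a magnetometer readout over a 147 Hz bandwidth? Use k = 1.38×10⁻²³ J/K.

−152.2 dBm

T = 27 °C + 273.15 = 300.15 K
P_n = kTB = 1.38×10⁻²³ × 300.15 × 1.47×10² = 6.09×10⁻¹⁹ W
In dBm: 10 log₁₀(6.09×10⁻¹⁹ / 10⁻³) = −152.2 dBm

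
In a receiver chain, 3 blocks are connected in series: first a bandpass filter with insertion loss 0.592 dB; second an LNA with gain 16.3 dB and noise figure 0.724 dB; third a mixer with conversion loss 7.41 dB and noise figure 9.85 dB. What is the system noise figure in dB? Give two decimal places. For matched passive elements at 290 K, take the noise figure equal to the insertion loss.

2.00 dB

Convert to linear (a loss of L dB is a gain of −L dB): F_i = 10^(NF_i/10), G_i = 10^(G_i,dB/10)
  Stage 1: F_1 = 10^(0.592/10) = 1.146, G_1 = 10^(−0.592/10) = 0.8726
  Stage 2: F_2 = 10^(0.724/10) = 1.181, G_2 = 10^(16.3/10) = 42.66
  Stage 3: F_3 = 10^(9.85/10) = 9.661, G_3 = 10^(−7.41/10) = 0.1816
Friis cascade:
  F = 1.146 + (1.181 − 1)/0.8726 + (9.661 − 1)/37.22 = 1.587
NF = 10 log₁₀(1.587) = 2.00 dB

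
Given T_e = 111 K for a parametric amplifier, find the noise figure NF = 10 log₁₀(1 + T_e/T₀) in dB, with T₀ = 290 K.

F = 1 + T_e/T₀ = 1 + 111/290 = 1.38276
NF = 10 log₁₀(1.38276) = 1.41 dB

1.41 dB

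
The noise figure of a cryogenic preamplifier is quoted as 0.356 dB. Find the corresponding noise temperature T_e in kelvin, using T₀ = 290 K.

24.8 K

F = 10^(0.356/10) = 1.08543
T_e = (F − 1)·T₀ = (1.08543 − 1) × 290 = 24.8 K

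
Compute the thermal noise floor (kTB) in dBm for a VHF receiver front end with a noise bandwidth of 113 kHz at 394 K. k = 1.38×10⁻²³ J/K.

−122.1 dBm

P_n = kTB = 1.38×10⁻²³ × 394 × 1.13×10⁵ = 6.14×10⁻¹⁶ W
In dBm: 10 log₁₀(6.14×10⁻¹⁶ / 10⁻³) = −122.1 dBm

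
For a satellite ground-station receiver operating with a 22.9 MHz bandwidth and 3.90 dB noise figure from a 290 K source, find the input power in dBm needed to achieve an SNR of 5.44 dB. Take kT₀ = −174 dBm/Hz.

Sensitivity = −174 + 10 log₁₀(B) + NF + SNR_min
= −174 + 73.6 + 3.90 + 5.44
= −91.06 dBm → −91.1 dBm

−91.1 dBm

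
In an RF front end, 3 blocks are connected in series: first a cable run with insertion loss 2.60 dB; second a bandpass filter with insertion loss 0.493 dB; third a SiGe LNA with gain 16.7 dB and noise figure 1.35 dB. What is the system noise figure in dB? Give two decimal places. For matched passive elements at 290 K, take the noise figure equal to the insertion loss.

4.44 dB

Convert to linear (a loss of L dB is a gain of −L dB): F_i = 10^(NF_i/10), G_i = 10^(G_i,dB/10)
  Stage 1: F_1 = 10^(2.60/10) = 1.820, G_1 = 10^(−2.60/10) = 0.5495
  Stage 2: F_2 = 10^(0.493/10) = 1.120, G_2 = 10^(−0.493/10) = 0.8927
  Stage 3: F_3 = 10^(1.35/10) = 1.365, G_3 = 10^(16.7/10) = 46.77
Friis cascade:
  F = 1.820 + (1.120 − 1)/0.5495 + (1.365 − 1)/0.4906 = 2.782
NF = 10 log₁₀(2.782) = 4.44 dB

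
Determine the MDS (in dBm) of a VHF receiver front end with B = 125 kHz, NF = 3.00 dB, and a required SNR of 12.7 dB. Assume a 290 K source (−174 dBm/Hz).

Sensitivity = −174 + 10 log₁₀(B) + NF + SNR_min
= −174 + 50.97 + 3.00 + 12.7
= −107.33 dBm → −107.3 dBm

−107.3 dBm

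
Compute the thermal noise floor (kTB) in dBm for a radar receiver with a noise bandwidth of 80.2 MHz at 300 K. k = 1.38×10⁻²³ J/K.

−94.8 dBm

P_n = kTB = 1.38×10⁻²³ × 300 × 8.02×10⁷ = 3.32×10⁻¹³ W
In dBm: 10 log₁₀(3.32×10⁻¹³ / 10⁻³) = −94.8 dBm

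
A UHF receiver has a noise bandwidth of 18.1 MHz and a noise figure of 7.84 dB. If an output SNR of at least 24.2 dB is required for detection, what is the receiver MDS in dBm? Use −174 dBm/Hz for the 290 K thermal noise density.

Sensitivity = −174 + 10 log₁₀(B) + NF + SNR_min
= −174 + 72.58 + 7.84 + 24.2
= −69.38 dBm → −69.4 dBm

−69.4 dBm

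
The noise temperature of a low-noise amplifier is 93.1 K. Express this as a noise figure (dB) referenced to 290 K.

1.21 dB

F = 1 + T_e/T₀ = 1 + 93.1/290 = 1.32103
NF = 10 log₁₀(1.32103) = 1.21 dB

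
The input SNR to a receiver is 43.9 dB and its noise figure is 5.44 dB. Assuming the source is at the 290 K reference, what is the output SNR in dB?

38.46 dB

By definition F = SNR_in/SNR_out, so in dB: SNR_out = SNR_in − NF
SNR_out = 43.9 − 5.44 = 38.46 dB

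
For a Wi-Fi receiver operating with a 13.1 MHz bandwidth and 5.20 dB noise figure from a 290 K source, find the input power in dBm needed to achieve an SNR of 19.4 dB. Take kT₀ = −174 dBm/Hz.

−78.2 dBm

Sensitivity = −174 + 10 log₁₀(B) + NF + SNR_min
= −174 + 71.17 + 5.20 + 19.4
= −78.23 dBm → −78.2 dBm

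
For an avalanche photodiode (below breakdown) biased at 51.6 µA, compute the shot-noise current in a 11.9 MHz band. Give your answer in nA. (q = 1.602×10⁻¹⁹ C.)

14.0 nA

I_n = √(2qI·B)
2qI·B = 2 × 1.602×10⁻¹⁹ × 5.16×10⁻⁵ × 1.19×10⁷ = 1.97×10⁻¹⁶ A²
I_n = √(1.97×10⁻¹⁶) = 1.40×10⁻⁸ A = 14.0 nA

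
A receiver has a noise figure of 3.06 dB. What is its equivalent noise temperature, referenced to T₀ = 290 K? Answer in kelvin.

297 K

F = 10^(3.06/10) = 2.02302
T_e = (F − 1)·T₀ = (2.02302 − 1) × 290 = 297 K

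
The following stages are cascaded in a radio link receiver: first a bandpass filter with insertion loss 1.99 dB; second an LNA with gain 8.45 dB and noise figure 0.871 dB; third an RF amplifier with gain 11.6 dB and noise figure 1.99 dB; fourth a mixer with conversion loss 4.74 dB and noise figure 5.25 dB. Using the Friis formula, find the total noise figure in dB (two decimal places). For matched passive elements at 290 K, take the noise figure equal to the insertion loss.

Convert to linear (a loss of L dB is a gain of −L dB): F_i = 10^(NF_i/10), G_i = 10^(G_i,dB/10)
  Stage 1: F_1 = 10^(1.99/10) = 1.581, G_1 = 10^(−1.99/10) = 0.6324
  Stage 2: F_2 = 10^(0.871/10) = 1.222, G_2 = 10^(8.45/10) = 6.998
  Stage 3: F_3 = 10^(1.99/10) = 1.581, G_3 = 10^(11.6/10) = 14.45
  Stage 4: F_4 = 10^(5.25/10) = 3.350, G_4 = 10^(−4.74/10) = 0.3357
Friis cascade:
  F = 1.581 + (1.222 − 1)/0.6324 + (1.581 − 1)/4.426 + (3.350 − 1)/63.97 = 2.100
NF = 10 log₁₀(2.100) = 3.22 dB

3.22 dB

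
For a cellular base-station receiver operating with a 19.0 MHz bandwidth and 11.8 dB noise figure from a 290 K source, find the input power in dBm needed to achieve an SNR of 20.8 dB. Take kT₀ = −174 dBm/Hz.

−68.6 dBm

Sensitivity = −174 + 10 log₁₀(B) + NF + SNR_min
= −174 + 72.79 + 11.8 + 20.8
= −68.61 dBm → −68.6 dBm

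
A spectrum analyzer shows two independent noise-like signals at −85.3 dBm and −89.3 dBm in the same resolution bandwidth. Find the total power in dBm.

−83.8 dBm

Convert to linear, add, convert back:
P₁ = 2.95×10⁻¹² W, P₂ = 1.17×10⁻¹² W
P_tot = 4.13×10⁻¹² W → 10 log₁₀(P_tot / 10⁻³) = −83.8 dBm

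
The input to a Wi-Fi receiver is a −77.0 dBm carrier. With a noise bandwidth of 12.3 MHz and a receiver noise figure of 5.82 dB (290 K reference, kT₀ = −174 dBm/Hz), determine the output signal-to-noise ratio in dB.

20.3 dB

Noise floor: N = −174 + 10 log₁₀(B) + NF
10 log₁₀(1.23×10⁷) = 70.9 dB
N = −174 + 70.9 + 5.82 = −97.28 dBm
SNR = P_sig − N = −77.0 − (−97.28) = 20.28 dB → 20.3 dB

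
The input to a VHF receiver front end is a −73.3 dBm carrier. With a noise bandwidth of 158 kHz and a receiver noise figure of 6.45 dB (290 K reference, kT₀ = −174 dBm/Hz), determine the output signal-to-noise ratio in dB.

42.3 dB

Noise floor: N = −174 + 10 log₁₀(B) + NF
10 log₁₀(1.58×10⁵) = 51.99 dB
N = −174 + 51.99 + 6.45 = −115.56 dBm
SNR = P_sig − N = −73.3 − (−115.56) = 42.26 dB → 42.3 dB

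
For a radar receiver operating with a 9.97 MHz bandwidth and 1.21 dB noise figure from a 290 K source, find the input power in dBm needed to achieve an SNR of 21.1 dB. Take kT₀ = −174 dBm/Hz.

−81.7 dBm

Sensitivity = −174 + 10 log₁₀(B) + NF + SNR_min
= −174 + 69.99 + 1.21 + 21.1
= −81.70 dBm → −81.7 dBm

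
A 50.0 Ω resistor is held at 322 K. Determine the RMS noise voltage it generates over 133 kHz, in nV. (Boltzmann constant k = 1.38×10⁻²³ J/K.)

344 nV

V_n = √(4kTRB)
4kTRB = 4 × 1.38×10⁻²³ × 322 × 5.00×10¹ × 1.33×10⁵ = 1.18×10⁻¹³ V²
V_n = √(1.18×10⁻¹³) = 3.44×10⁻⁷ V = 344 nV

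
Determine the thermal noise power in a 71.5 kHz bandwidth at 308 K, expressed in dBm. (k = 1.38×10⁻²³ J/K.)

P_n = kTB = 1.38×10⁻²³ × 308 × 7.15×10⁴ = 3.04×10⁻¹⁶ W
In dBm: 10 log₁₀(3.04×10⁻¹⁶ / 10⁻³) = −125.2 dBm

−125.2 dBm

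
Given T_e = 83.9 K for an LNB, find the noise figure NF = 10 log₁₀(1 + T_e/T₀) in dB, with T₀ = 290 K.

F = 1 + T_e/T₀ = 1 + 83.9/290 = 1.28931
NF = 10 log₁₀(1.28931) = 1.10 dB

1.10 dB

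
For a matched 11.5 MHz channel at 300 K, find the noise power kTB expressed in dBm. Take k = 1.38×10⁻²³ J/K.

−103.2 dBm

P_n = kTB = 1.38×10⁻²³ × 300 × 1.15×10⁷ = 4.76×10⁻¹⁴ W
In dBm: 10 log₁₀(4.76×10⁻¹⁴ / 10⁻³) = −103.2 dBm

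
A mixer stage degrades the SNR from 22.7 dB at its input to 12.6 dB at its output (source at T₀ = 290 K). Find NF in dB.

NF (dB) = SNR_in(dB) − SNR_out(dB) when the source is at T₀
NF = 22.7 − 12.6 = 10.1 dB

10.1 dB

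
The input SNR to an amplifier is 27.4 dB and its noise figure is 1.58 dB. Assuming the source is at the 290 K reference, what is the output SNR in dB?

25.82 dB

By definition F = SNR_in/SNR_out, so in dB: SNR_out = SNR_in − NF
SNR_out = 27.4 − 1.58 = 25.82 dB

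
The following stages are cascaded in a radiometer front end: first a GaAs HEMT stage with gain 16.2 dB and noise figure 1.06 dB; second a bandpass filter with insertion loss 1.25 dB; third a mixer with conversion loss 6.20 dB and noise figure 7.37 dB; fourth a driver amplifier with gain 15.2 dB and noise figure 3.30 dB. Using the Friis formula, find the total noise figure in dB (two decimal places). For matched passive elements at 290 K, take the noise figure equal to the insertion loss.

1.98 dB

Convert to linear (a loss of L dB is a gain of −L dB): F_i = 10^(NF_i/10), G_i = 10^(G_i,dB/10)
  Stage 1: F_1 = 10^(1.06/10) = 1.276, G_1 = 10^(16.2/10) = 41.69
  Stage 2: F_2 = 10^(1.25/10) = 1.334, G_2 = 10^(−1.25/10) = 0.7499
  Stage 3: F_3 = 10^(7.37/10) = 5.458, G_3 = 10^(−6.20/10) = 0.2399
  Stage 4: F_4 = 10^(3.30/10) = 2.138, G_4 = 10^(15.2/10) = 33.11
Friis cascade:
  F = 1.276 + (1.334 − 1)/41.69 + (5.458 − 1)/31.26 + (2.138 − 1)/7.499 = 1.579
NF = 10 log₁₀(1.579) = 1.98 dB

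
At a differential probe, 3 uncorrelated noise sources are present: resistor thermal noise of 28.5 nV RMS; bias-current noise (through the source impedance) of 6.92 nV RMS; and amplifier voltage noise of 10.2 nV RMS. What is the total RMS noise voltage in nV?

31.1 nV

Uncorrelated sources add in power (mean-square): V_tot = √(ΣV_i²)
V_tot = √[(2.85×10⁻⁸)² + (6.92×10⁻⁹)² + (1.02×10⁻⁸)²] = 3.11×10⁻⁸ V = 31.1 nV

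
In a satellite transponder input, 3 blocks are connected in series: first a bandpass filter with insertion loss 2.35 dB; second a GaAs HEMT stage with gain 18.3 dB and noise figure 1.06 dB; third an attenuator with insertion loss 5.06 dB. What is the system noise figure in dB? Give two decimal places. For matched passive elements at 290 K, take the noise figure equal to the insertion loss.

3.52 dB

Convert to linear (a loss of L dB is a gain of −L dB): F_i = 10^(NF_i/10), G_i = 10^(G_i,dB/10)
  Stage 1: F_1 = 10^(2.35/10) = 1.718, G_1 = 10^(−2.35/10) = 0.5821
  Stage 2: F_2 = 10^(1.06/10) = 1.276, G_2 = 10^(18.3/10) = 67.61
  Stage 3: F_3 = 10^(5.06/10) = 3.206, G_3 = 10^(−5.06/10) = 0.3119
Friis cascade:
  F = 1.718 + (1.276 − 1)/0.5821 + (3.206 − 1)/39.36 = 2.249
NF = 10 log₁₀(2.249) = 3.52 dB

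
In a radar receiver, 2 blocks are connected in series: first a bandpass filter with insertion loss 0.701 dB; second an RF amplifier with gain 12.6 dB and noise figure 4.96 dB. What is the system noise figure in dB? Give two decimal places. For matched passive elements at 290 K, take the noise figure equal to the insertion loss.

5.66 dB

Convert to linear (a loss of L dB is a gain of −L dB): F_i = 10^(NF_i/10), G_i = 10^(G_i,dB/10)
  Stage 1: F_1 = 10^(0.701/10) = 1.175, G_1 = 10^(−0.701/10) = 0.8509
  Stage 2: F_2 = 10^(4.96/10) = 3.133, G_2 = 10^(12.6/10) = 18.20
Friis cascade:
  F = 1.175 + (3.133 − 1)/0.8509 = 3.682
NF = 10 log₁₀(3.682) = 5.66 dB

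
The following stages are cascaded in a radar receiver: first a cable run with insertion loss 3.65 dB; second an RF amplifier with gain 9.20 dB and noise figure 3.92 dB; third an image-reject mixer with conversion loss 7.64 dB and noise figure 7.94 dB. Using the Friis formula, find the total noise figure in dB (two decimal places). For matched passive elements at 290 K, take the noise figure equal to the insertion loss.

8.56 dB

Convert to linear (a loss of L dB is a gain of −L dB): F_i = 10^(NF_i/10), G_i = 10^(G_i,dB/10)
  Stage 1: F_1 = 10^(3.65/10) = 2.317, G_1 = 10^(−3.65/10) = 0.4315
  Stage 2: F_2 = 10^(3.92/10) = 2.466, G_2 = 10^(9.20/10) = 8.318
  Stage 3: F_3 = 10^(7.94/10) = 6.223, G_3 = 10^(−7.64/10) = 0.1722
Friis cascade:
  F = 2.317 + (2.466 − 1)/0.4315 + (6.223 − 1)/3.589 = 7.170
NF = 10 log₁₀(7.170) = 8.56 dB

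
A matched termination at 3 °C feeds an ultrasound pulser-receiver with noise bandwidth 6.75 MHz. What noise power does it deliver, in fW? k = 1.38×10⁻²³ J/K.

25.7 fW

T = 3 °C + 273.15 = 276.15 K
P_n = kTB = 1.38×10⁻²³ × 276.15 × 6.75×10⁶ = 2.57×10⁻¹⁴ W = 25.7 fW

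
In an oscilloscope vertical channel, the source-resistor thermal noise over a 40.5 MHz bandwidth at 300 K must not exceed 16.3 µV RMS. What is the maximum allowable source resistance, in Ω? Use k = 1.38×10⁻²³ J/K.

Johnson–Nyquist: V_n = √(4kTRB) ⇒ R = V_n² / (4kTB)
4kTB = 4 × 1.38×10⁻²³ × 300 × 4.05×10⁷ = 6.71×10⁻¹³
R = (1.63×10⁻⁵)² / 6.71×10⁻¹³ = 3.96×10² Ω = 396 Ω

396 Ω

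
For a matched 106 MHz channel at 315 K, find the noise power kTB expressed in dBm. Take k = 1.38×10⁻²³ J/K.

P_n = kTB = 1.38×10⁻²³ × 315 × 1.06×10⁸ = 4.61×10⁻¹³ W
In dBm: 10 log₁₀(4.61×10⁻¹³ / 10⁻³) = −93.4 dBm

−93.4 dBm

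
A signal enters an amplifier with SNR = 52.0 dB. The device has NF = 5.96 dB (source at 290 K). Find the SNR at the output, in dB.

46.04 dB

By definition F = SNR_in/SNR_out, so in dB: SNR_out = SNR_in − NF
SNR_out = 52.0 − 5.96 = 46.04 dB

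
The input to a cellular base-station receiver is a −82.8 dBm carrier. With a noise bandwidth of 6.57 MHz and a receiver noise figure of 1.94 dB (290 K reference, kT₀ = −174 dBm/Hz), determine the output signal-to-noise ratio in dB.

Noise floor: N = −174 + 10 log₁₀(B) + NF
10 log₁₀(6.57×10⁶) = 68.18 dB
N = −174 + 68.18 + 1.94 = −103.88 dBm
SNR = P_sig − N = −82.8 − (−103.88) = 21.08 dB → 21.1 dB

21.1 dB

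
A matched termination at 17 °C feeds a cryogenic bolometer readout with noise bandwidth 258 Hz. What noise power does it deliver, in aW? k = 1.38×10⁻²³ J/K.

1.03 aW

T = 17 °C + 273.15 = 290.15 K
P_n = kTB = 1.38×10⁻²³ × 290.15 × 2.58×10² = 1.03×10⁻¹⁸ W = 1.03 aW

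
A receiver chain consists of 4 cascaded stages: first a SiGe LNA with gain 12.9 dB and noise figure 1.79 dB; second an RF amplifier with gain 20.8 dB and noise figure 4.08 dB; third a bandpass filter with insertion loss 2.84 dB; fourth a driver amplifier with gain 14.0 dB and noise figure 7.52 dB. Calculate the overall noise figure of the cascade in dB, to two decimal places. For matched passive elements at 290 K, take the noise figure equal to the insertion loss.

Convert to linear (a loss of L dB is a gain of −L dB): F_i = 10^(NF_i/10), G_i = 10^(G_i,dB/10)
  Stage 1: F_1 = 10^(1.79/10) = 1.510, G_1 = 10^(12.9/10) = 19.50
  Stage 2: F_2 = 10^(4.08/10) = 2.559, G_2 = 10^(20.8/10) = 120.2
  Stage 3: F_3 = 10^(2.84/10) = 1.923, G_3 = 10^(−2.84/10) = 0.5200
  Stage 4: F_4 = 10^(7.52/10) = 5.649, G_4 = 10^(14.0/10) = 25.12
Friis cascade:
  F = 1.510 + (2.559 − 1)/19.50 + (1.923 − 1)/2344 + (5.649 − 1)/1219 = 1.594
NF = 10 log₁₀(1.594) = 2.03 dB

2.03 dB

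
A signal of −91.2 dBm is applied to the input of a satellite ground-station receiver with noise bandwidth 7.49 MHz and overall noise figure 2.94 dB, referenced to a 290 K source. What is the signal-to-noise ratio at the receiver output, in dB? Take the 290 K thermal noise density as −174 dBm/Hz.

Noise floor: N = −174 + 10 log₁₀(B) + NF
10 log₁₀(7.49×10⁶) = 68.74 dB
N = −174 + 68.74 + 2.94 = −102.32 dBm
SNR = P_sig − N = −91.2 − (−102.32) = 11.12 dB → 11.1 dB

11.1 dB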